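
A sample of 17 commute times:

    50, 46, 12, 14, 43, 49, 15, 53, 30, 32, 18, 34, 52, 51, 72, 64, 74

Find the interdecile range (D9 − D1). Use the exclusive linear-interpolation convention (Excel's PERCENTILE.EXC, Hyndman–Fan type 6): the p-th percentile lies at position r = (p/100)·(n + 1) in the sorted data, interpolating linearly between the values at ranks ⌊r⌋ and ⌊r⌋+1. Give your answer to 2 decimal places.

58.80

Sorted: 12, 14, 15, 18, 30, 32, 34, 43, 46, 49, 50, 51, 52, 53, 64, 72, 74.
n = 17.
P10: r = 1.8; ranks 1–2 are 12, 14; interpolating gives 13.6.
P90: r = 16.2; ranks 16–17 are 72, 74; interpolating gives 72.4.
Difference: 72.4 − 13.6 = 58.8.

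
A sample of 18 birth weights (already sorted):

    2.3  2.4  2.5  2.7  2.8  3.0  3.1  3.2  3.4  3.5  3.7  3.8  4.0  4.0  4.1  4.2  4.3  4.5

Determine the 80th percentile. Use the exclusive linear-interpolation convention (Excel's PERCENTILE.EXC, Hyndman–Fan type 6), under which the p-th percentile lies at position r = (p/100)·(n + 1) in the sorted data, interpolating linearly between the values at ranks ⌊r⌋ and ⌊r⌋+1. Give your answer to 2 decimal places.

4.12

n = 18.
r = (80/100)·(18 + 1) = 15.2.
Rank 15 is 4.1 and rank 16 is 4.2.
Interpolate: 4.1 + 0.2·(4.2 − 4.1) = 4.1 + 0.2·0.1 = 4.12.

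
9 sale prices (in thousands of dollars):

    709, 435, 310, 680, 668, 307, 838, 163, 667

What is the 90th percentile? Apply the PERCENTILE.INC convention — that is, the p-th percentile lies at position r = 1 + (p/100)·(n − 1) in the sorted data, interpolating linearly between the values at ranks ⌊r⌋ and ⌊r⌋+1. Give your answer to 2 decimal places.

Sorted: 163, 307, 310, 435, 667, 668, 680, 709, 838.
n = 9.
r = 1 + (90/100)·(9 − 1) = 1 + 7.2 = 8.2.
Rank 8 is 709 and rank 9 is 838.
Interpolate: 709 + 0.2·(838 − 709) = 709 + 0.2·129 = 734.8.

734.80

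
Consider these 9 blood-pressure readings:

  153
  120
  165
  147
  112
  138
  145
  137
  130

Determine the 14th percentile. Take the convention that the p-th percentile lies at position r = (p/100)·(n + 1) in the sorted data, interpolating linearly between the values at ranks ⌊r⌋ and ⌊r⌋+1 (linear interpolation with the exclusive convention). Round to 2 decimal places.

Sorted: 112, 120, 130, 137, 138, 145, 147, 153, 165.
n = 9.
r = (14/100)·(9 + 1) = 1.4.
Rank 1 is 112 and rank 2 is 120.
Interpolate: 112 + 0.4·(120 − 112) = 112 + 0.4·8 = 115.2.

115.20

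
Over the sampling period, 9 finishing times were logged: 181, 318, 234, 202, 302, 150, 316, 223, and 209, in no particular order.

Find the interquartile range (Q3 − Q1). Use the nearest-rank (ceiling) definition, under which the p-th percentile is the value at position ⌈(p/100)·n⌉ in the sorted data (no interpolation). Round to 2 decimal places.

Sorted: 150, 181, 202, 209, 223, 234, 302, 316, 318.
n = 9.
P25: rank ⌈25/100·9⌉ = 3 → 202.
P75: rank ⌈75/100·9⌉ = 7 → 302.
Difference: 302 − 202 = 100.

100.00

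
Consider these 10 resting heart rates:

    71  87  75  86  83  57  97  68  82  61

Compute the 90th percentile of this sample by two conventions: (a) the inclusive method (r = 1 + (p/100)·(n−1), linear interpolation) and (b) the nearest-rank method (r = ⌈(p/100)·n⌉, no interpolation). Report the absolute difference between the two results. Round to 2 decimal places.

Sorted: 57, 61, 68, 71, 75, 82, 83, 86, 87, 97.
n = 10.
(a) r = 9.1; between ranks 9 (87) and 10 (97): 88.
(b) the nearest-rank method: rank 9 → 87.
|88 − 87| = 1.

1.00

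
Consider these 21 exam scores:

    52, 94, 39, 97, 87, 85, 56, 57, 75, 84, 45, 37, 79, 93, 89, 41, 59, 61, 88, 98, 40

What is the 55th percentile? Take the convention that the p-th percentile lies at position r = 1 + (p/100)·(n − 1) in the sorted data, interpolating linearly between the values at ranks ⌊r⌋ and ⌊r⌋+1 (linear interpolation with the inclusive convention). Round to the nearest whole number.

79

Sorted: 37, 39, 40, 41, 45, 52, 56, 57, 59, 61, 75, 79, 84, 85, 87, 88, 89, 93, 94, 97, 98.
n = 21.
r = 1 + (55/100)·(21 − 1) = 1 + 11 = 12.
r is an integer, so P55 is the value at rank 12: 79.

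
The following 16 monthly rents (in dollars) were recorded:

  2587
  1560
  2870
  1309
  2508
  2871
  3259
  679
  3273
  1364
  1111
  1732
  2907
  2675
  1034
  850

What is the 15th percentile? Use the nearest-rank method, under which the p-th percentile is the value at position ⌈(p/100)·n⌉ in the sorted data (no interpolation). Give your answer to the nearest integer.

Sorted: 679, 850, 1034, 1111, 1309, 1364, 1560, 1732, 2508, 2587, 2675, 2870, 2871, 2907, 3259, 3273.
n = 16.
Position = ⌈15/100 · 16⌉ = ⌈2.4⌉ = 3.
The value at rank 3 is 1034.

1034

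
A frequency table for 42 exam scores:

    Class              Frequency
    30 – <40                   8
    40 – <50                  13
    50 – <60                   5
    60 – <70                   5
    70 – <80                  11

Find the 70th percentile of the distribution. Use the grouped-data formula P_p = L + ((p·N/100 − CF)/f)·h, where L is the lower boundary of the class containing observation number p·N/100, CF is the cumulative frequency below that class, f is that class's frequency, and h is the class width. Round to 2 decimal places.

N = 42; target position k = 70/100 · 42 = 29.4.
Cumulative frequencies: 8, 21, 26, 31, 42.
Observation 29.4 falls in the class 60 – <70.
L = 60, CF = 26, f = 5, h = 10.
P70 = 60 + ((29.4 − 26)/5)·10 = 60 + 6.8 = 66.8.

66.80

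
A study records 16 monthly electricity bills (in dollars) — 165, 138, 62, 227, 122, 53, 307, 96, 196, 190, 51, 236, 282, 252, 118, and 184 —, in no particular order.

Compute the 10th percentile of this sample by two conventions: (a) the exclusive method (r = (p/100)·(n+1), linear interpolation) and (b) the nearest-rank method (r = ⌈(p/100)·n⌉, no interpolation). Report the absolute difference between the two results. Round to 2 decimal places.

0.60

Sorted: 51, 53, 62, 96, 118, 122, 138, 165, 184, 190, 196, 227, 236, 252, 282, 307.
n = 16.
(a) r = 1.7; between ranks 1 (51) and 2 (53): 52.4.
(b) the nearest-rank method: rank 2 → 53.
|52.4 − 53| = 0.6.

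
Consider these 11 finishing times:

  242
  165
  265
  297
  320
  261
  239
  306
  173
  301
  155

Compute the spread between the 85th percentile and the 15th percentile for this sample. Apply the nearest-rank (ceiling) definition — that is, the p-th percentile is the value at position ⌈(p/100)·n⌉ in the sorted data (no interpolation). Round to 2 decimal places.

Sorted: 155, 165, 173, 239, 242, 261, 265, 297, 301, 306, 320.
n = 11.
P15: rank ⌈15/100·11⌉ = 2 → 165.
P85: rank ⌈85/100·11⌉ = 10 → 306.
Difference: 306 − 165 = 141.

141.00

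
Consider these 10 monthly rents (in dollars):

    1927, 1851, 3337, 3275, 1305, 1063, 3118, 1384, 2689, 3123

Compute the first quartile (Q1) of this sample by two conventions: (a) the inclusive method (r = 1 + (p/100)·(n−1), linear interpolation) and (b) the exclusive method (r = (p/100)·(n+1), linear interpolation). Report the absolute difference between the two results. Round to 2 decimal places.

Sorted: 1063, 1305, 1384, 1851, 1927, 2689, 3118, 3123, 3275, 3337.
n = 10.
(a) r = 3.25; between ranks 3 (1384) and 4 (1851): 1500.75.
(b) r = 2.75; between ranks 2 (1305) and 3 (1384): 1364.25.
|1500.75 − 1364.25| = 136.5.

136.50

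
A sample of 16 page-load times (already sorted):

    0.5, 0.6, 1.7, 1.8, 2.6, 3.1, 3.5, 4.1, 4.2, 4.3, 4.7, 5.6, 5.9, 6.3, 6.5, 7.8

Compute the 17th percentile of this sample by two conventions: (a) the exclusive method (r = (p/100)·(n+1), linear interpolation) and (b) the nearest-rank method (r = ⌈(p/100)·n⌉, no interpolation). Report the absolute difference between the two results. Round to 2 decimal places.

n = 16.
(a) r = 2.89; between ranks 2 (0.6) and 3 (1.7): 1.579.
(b) the nearest-rank method: rank 3 → 1.7.
|1.579 − 1.7| = 0.121.

0.12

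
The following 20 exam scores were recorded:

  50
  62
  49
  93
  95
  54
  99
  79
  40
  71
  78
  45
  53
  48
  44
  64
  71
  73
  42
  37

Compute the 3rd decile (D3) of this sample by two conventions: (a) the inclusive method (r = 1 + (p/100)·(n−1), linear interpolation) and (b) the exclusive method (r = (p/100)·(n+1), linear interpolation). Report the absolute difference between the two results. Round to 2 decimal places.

0.40

Sorted: 37, 40, 42, 44, 45, 48, 49, 50, 53, 54, 62, 64, 71, 71, 73, 78, 79, 93, 95, 99.
n = 20.
(a) r = 6.7; between ranks 6 (48) and 7 (49): 48.7.
(b) r = 6.3; between ranks 6 (48) and 7 (49): 48.3.
|48.7 − 48.3| = 0.4.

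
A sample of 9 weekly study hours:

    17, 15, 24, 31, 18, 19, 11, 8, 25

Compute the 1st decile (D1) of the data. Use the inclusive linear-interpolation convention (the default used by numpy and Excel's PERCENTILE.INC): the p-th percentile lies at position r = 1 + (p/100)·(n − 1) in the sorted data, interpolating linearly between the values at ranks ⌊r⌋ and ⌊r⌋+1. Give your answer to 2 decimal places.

10.40

Sorted: 8, 11, 15, 17, 18, 19, 24, 25, 31.
n = 9.
r = 1 + (10/100)·(9 − 1) = 1 + 0.8 = 1.8.
Rank 1 is 8 and rank 2 is 11.
Interpolate: 8 + 0.8·(11 − 8) = 8 + 0.8·3 = 10.4.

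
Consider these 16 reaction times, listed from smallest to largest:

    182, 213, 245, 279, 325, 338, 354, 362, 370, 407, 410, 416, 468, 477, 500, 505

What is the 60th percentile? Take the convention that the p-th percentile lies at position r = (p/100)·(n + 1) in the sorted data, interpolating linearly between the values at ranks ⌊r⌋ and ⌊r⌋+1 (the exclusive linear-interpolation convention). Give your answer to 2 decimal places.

407.60

n = 16.
r = (60/100)·(16 + 1) = 10.2.
Rank 10 is 407 and rank 11 is 410.
Interpolate: 407 + 0.2·(410 − 407) = 407 + 0.2·3 = 407.6.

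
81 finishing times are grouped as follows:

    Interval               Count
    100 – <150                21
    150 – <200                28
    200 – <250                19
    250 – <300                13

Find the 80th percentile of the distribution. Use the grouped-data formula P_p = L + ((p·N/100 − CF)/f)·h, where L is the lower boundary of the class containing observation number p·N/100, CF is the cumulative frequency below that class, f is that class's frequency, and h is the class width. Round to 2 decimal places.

N = 81; target position k = 80/100 · 81 = 64.8.
Cumulative frequencies: 21, 49, 68, 81.
Observation 64.8 falls in the class 200 – <250.
L = 200, CF = 49, f = 19, h = 50.
P80 = 200 + ((64.8 − 49)/19)·50 = 200 + 41.5789 = 241.579.

241.58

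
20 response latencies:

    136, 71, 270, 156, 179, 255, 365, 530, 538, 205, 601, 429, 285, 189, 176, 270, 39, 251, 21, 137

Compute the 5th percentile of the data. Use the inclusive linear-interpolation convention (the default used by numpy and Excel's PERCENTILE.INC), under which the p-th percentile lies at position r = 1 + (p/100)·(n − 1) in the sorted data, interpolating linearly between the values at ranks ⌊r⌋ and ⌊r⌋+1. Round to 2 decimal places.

38.10

Sorted: 21, 39, 71, 136, 137, 156, 176, 179, 189, 205, 251, 255, 270, 270, 285, 365, 429, 530, 538, 601.
n = 20.
r = 1 + (5/100)·(20 − 1) = 1 + 0.95 = 1.95.
Rank 1 is 21 and rank 2 is 39.
Interpolate: 21 + 0.95·(39 − 21) = 21 + 0.95·18 = 38.1.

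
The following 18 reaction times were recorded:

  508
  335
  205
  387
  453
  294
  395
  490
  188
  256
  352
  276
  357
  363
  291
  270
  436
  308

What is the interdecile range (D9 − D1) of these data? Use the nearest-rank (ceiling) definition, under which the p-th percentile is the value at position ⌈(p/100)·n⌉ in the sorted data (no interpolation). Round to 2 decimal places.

Sorted: 188, 205, 256, 270, 276, 291, 294, 308, 335, 352, 357, 363, 387, 395, 436, 453, 490, 508.
n = 18.
P10: rank ⌈10/100·18⌉ = 2 → 205.
P90: rank ⌈90/100·18⌉ = 17 → 490.
Difference: 490 − 205 = 285.

285.00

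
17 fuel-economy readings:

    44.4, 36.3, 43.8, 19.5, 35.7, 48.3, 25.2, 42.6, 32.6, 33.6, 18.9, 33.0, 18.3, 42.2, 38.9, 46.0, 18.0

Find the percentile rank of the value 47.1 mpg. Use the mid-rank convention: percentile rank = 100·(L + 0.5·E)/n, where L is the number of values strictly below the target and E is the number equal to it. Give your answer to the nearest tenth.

Sorted: 18.0, 18.3, 18.9, 19.5, 25.2, 32.6, 33.0, 33.6, 35.7, 36.3, 38.9, 42.2, 42.6, 43.8, 44.4, 46.0, 48.3.
Count below 47.1: L = 16; count equal: E = 0; n = 17.
Percentile rank = 100·(16 + 0.5·0)/17 = 100·16/17 = 94.12.

94.1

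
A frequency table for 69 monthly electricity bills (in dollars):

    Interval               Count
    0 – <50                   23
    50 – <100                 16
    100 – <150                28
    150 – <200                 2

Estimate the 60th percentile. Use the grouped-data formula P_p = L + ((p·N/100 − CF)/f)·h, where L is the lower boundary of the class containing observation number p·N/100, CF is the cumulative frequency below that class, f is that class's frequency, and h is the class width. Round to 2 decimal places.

N = 69; target position k = 60/100 · 69 = 41.4.
Cumulative frequencies: 23, 39, 67, 69.
Observation 41.4 falls in the class 100 – <150.
L = 100, CF = 39, f = 28, h = 50.
P60 = 100 + ((41.4 − 39)/28)·50 = 100 + 4.28571 = 104.286.

104.29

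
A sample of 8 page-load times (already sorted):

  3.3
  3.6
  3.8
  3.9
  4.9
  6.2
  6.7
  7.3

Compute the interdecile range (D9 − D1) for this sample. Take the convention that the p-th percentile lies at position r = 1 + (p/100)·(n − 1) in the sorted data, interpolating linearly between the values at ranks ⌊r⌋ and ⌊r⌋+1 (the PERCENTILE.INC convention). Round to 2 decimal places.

n = 8.
P10: r = 1.7; ranks 1–2 are 3.3, 3.6; interpolating gives 3.51.
P90: r = 7.3; ranks 7–8 are 6.7, 7.3; interpolating gives 6.88.
Difference: 6.88 − 3.51 = 3.37.

3.37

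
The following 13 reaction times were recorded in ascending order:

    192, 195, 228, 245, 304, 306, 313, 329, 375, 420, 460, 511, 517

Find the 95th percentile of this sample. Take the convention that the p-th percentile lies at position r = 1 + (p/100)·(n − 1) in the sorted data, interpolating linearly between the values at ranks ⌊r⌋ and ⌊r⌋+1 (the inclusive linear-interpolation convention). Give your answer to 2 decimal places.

513.40

n = 13.
r = 1 + (95/100)·(13 − 1) = 1 + 11.4 = 12.4.
Rank 12 is 511 and rank 13 is 517.
Interpolate: 511 + 0.4·(517 − 511) = 511 + 0.4·6 = 513.4.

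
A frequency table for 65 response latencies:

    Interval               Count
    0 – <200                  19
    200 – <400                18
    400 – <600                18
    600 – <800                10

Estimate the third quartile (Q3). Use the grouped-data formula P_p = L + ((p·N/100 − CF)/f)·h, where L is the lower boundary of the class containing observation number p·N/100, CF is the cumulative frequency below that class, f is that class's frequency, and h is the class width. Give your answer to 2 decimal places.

N = 65; target position k = 75/100 · 65 = 48.75.
Cumulative frequencies: 19, 37, 55, 65.
Observation 48.75 falls in the class 400 – <600.
L = 400, CF = 37, f = 18, h = 200.
P75 = 400 + ((48.75 − 37)/18)·200 = 400 + 130.556 = 530.556.

530.56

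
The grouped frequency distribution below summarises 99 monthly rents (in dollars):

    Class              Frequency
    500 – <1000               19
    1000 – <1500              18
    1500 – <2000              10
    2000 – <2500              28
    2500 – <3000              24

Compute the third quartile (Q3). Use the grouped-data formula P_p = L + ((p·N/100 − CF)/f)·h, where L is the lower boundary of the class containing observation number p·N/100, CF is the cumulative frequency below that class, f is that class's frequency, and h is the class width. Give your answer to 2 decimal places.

N = 99; target position k = 75/100 · 99 = 74.25.
Cumulative frequencies: 19, 37, 47, 75, 99.
Observation 74.25 falls in the class 2000 – <2500.
L = 2000, CF = 47, f = 28, h = 500.
P75 = 2000 + ((74.25 − 47)/28)·500 = 2000 + 486.607 = 2486.61.

2486.61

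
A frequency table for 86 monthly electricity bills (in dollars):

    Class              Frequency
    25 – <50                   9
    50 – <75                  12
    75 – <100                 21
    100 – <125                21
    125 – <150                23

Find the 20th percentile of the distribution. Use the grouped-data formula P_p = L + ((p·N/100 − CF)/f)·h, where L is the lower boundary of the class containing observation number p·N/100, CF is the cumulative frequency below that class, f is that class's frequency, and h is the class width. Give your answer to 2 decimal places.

N = 86; target position k = 20/100 · 86 = 17.2.
Cumulative frequencies: 9, 21, 42, 63, 86.
Observation 17.2 falls in the class 50 – <75.
L = 50, CF = 9, f = 12, h = 25.
P20 = 50 + ((17.2 − 9)/12)·25 = 50 + 17.0833 = 67.0833.

67.08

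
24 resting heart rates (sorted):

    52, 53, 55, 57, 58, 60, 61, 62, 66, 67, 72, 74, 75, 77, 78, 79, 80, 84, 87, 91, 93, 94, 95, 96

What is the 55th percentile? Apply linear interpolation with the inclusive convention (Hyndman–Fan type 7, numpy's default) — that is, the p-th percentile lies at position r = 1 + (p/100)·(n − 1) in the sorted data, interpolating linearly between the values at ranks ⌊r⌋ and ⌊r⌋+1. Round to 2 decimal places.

76.30

n = 24.
r = 1 + (55/100)·(24 − 1) = 1 + 12.65 = 13.65.
Rank 13 is 75 and rank 14 is 77.
Interpolate: 75 + 0.65·(77 − 75) = 75 + 0.65·2 = 76.3.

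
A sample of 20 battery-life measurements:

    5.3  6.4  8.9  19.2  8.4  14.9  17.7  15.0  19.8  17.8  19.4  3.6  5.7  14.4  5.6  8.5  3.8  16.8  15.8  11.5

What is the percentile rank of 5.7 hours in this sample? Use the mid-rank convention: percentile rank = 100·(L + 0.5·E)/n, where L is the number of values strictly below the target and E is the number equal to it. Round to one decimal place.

Sorted: 3.6, 3.8, 5.3, 5.6, 5.7, 6.4, 8.4, 8.5, 8.9, 11.5, 14.4, 14.9, 15.0, 15.8, 16.8, 17.7, 17.8, 19.2, 19.4, 19.8.
Count below 5.7: L = 4; count equal: E = 1; n = 20.
Percentile rank = 100·(4 + 0.5·1)/20 = 100·4.5/20 = 22.5.

22.5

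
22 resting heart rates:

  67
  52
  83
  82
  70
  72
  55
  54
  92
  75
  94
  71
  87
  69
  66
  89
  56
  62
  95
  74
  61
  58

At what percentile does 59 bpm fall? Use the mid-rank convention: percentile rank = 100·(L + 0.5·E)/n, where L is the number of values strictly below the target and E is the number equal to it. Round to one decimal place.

22.7

Sorted: 52, 54, 55, 56, 58, 61, 62, 66, 67, 69, 70, 71, 72, 74, 75, 82, 83, 87, 89, 92, 94, 95.
Count below 59: L = 5; count equal: E = 0; n = 22.
Percentile rank = 100·(5 + 0.5·0)/22 = 100·5/22 = 22.73.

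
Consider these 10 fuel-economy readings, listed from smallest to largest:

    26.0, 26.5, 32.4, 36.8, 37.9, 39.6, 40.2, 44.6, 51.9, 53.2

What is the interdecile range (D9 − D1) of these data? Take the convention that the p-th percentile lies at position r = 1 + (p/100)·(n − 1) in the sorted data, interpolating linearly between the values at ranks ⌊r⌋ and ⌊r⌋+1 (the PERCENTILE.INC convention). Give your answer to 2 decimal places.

25.58

n = 10.
P10: r = 1.9; ranks 1–2 are 26.0, 26.5; interpolating gives 26.45.
P90: r = 9.1; ranks 9–10 are 51.9, 53.2; interpolating gives 52.03.
Difference: 52.03 − 26.45 = 25.58.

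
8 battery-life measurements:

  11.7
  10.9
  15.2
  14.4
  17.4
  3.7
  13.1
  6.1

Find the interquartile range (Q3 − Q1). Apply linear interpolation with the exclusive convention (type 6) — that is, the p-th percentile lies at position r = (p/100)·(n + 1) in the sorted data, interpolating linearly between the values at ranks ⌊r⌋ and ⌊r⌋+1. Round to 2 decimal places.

7.70

Sorted: 3.7, 6.1, 10.9, 11.7, 13.1, 14.4, 15.2, 17.4.
n = 8.
P25: r = 2.25; ranks 2–3 are 6.1, 10.9; interpolating gives 7.3.
P75: r = 6.75; ranks 6–7 are 14.4, 15.2; interpolating gives 15.
Difference: 15 − 7.3 = 7.7.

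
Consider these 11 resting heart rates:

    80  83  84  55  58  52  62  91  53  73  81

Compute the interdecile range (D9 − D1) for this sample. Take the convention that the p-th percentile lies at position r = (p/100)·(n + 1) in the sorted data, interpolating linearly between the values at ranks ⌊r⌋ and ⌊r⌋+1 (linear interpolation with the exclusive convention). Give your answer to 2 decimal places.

37.40

Sorted: 52, 53, 55, 58, 62, 73, 80, 81, 83, 84, 91.
n = 11.
P10: r = 1.2; ranks 1–2 are 52, 53; interpolating gives 52.2.
P90: r = 10.8; ranks 10–11 are 84, 91; interpolating gives 89.6.
Difference: 89.6 − 52.2 = 37.4.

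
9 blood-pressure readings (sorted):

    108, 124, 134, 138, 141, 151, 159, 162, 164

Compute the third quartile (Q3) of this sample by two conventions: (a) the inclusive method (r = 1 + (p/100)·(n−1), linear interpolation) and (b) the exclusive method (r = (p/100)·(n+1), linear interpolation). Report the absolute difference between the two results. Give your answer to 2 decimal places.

1.50

n = 9.
(a) r = 7 → value at rank 7 = 159.
(b) r = 7.5; between ranks 7 (159) and 8 (162): 160.5.
|159 − 160.5| = 1.5.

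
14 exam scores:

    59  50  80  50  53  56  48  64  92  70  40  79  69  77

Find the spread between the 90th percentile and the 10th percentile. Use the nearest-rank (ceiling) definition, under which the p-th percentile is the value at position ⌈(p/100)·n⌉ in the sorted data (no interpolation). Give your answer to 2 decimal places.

32.00

Sorted: 40, 48, 50, 50, 53, 56, 59, 64, 69, 70, 77, 79, 80, 92.
n = 14.
P10: rank ⌈10/100·14⌉ = 2 → 48.
P90: rank ⌈90/100·14⌉ = 13 → 80.
Difference: 80 − 48 = 32.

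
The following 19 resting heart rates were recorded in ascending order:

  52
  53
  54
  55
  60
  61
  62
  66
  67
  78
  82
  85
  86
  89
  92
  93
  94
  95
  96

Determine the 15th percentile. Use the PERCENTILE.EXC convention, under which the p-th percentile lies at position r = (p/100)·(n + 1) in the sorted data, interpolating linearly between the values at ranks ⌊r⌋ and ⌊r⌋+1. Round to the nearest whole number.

54

n = 19.
r = (15/100)·(19 + 1) = 3.
r is an integer, so P15 is the value at rank 3: 54.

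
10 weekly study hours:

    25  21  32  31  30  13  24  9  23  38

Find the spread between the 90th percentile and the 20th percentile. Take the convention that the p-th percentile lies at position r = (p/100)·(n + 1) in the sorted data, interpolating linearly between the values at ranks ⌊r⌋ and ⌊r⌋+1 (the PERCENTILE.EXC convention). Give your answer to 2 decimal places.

22.80

Sorted: 9, 13, 21, 23, 24, 25, 30, 31, 32, 38.
n = 10.
P20: r = 2.2; ranks 2–3 are 13, 21; interpolating gives 14.6.
P90: r = 9.9; ranks 9–10 are 32, 38; interpolating gives 37.4.
Difference: 37.4 − 14.6 = 22.8.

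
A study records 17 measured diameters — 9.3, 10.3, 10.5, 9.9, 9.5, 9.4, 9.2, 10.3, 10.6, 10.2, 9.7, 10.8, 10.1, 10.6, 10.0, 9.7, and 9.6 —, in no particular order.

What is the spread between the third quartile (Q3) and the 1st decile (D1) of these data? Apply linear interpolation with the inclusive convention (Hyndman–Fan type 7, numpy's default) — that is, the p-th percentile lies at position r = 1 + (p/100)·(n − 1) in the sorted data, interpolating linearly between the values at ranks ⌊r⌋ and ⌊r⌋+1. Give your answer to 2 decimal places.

Sorted: 9.2, 9.3, 9.4, 9.5, 9.6, 9.7, 9.7, 9.9, 10.0, 10.1, 10.2, 10.3, 10.3, 10.5, 10.6, 10.6, 10.8.
n = 17.
P10: r = 2.6; ranks 2–3 are 9.3, 9.4; interpolating gives 9.36.
P75: r = 13 (integer) → 10.3.
Difference: 10.3 − 9.36 = 0.94.

0.94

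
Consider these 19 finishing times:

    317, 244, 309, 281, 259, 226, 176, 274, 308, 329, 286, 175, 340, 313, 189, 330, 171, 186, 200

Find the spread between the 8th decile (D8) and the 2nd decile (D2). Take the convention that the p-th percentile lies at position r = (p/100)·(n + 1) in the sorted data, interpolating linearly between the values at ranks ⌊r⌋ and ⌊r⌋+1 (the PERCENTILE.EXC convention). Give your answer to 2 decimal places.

131.00

Sorted: 171, 175, 176, 186, 189, 200, 226, 244, 259, 274, 281, 286, 308, 309, 313, 317, 329, 330, 340.
n = 19.
P20: r = 4 (integer) → 186.
P80: r = 16 (integer) → 317.
Difference: 317 − 186 = 131.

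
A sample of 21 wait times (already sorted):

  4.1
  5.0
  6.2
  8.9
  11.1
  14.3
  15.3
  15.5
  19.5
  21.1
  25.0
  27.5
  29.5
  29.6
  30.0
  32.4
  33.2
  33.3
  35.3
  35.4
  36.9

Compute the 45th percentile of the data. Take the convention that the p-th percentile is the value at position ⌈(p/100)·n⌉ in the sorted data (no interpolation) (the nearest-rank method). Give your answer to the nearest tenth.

n = 21.
Position = ⌈45/100 · 21⌉ = ⌈9.45⌉ = 10.
The value at rank 10 is 21.1.

21.1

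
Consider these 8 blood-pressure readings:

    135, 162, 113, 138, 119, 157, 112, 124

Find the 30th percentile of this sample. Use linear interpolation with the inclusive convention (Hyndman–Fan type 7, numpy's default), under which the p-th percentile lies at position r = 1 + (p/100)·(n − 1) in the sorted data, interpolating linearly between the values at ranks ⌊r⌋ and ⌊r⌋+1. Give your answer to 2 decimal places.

Sorted: 112, 113, 119, 124, 135, 138, 157, 162.
n = 8.
r = 1 + (30/100)·(8 − 1) = 1 + 2.1 = 3.1.
Rank 3 is 119 and rank 4 is 124.
Interpolate: 119 + 0.1·(124 − 119) = 119 + 0.1·5 = 119.5.

119.50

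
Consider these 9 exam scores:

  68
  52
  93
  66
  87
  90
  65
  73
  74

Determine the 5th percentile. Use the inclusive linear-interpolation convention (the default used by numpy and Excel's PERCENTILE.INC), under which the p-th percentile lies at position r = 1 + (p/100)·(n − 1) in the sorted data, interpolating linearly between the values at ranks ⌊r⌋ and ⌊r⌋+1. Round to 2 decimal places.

57.20

Sorted: 52, 65, 66, 68, 73, 74, 87, 90, 93.
n = 9.
r = 1 + (5/100)·(9 − 1) = 1 + 0.4 = 1.4.
Rank 1 is 52 and rank 2 is 65.
Interpolate: 52 + 0.4·(65 − 52) = 52 + 0.4·13 = 57.2.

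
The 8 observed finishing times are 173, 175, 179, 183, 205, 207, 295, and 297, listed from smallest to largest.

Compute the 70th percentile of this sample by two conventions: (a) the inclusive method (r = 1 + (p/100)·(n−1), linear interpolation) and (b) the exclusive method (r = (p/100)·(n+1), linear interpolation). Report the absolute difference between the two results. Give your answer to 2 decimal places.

26.60

n = 8.
(a) r = 5.9; between ranks 5 (205) and 6 (207): 206.8.
(b) r = 6.3; between ranks 6 (207) and 7 (295): 233.4.
|206.8 − 233.4| = 26.6.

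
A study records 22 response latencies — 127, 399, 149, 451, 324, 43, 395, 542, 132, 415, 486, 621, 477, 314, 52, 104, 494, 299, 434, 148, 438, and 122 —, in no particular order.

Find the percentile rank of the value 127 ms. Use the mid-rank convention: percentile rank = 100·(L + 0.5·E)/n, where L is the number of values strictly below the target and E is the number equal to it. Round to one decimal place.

20.5

Sorted: 43, 52, 104, 122, 127, 132, 148, 149, 299, 314, 324, 395, 399, 415, 434, 438, 451, 477, 486, 494, 542, 621.
Count below 127: L = 4; count equal: E = 1; n = 22.
Percentile rank = 100·(4 + 0.5·1)/22 = 100·4.5/22 = 20.45.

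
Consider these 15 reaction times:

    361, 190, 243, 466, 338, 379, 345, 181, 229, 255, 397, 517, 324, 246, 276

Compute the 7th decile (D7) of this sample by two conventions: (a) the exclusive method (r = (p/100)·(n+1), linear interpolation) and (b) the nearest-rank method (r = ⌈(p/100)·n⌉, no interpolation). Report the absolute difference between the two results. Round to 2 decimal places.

3.60

Sorted: 181, 190, 229, 243, 246, 255, 276, 324, 338, 345, 361, 379, 397, 466, 517.
n = 15.
(a) r = 11.2; between ranks 11 (361) and 12 (379): 364.6.
(b) the nearest-rank method: rank 11 → 361.
|364.6 − 361| = 3.6.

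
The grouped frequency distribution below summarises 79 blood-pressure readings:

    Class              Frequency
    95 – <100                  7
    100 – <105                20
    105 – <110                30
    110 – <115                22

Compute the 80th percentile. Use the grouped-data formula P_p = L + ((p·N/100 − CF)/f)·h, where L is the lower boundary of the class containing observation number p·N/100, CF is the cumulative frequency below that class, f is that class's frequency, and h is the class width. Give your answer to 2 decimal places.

111.41

N = 79; target position k = 80/100 · 79 = 63.2.
Cumulative frequencies: 7, 27, 57, 79.
Observation 63.2 falls in the class 110 – <115.
L = 110, CF = 57, f = 22, h = 5.
P80 = 110 + ((63.2 − 57)/22)·5 = 110 + 1.40909 = 111.409.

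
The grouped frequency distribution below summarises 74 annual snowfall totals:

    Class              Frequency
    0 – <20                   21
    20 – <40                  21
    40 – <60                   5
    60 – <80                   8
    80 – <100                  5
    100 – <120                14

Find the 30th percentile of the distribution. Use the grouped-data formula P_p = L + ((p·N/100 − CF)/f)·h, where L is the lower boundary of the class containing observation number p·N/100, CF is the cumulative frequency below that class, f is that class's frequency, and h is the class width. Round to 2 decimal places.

N = 74; target position k = 30/100 · 74 = 22.2.
Cumulative frequencies: 21, 42, 47, 55, 60, 74.
Observation 22.2 falls in the class 20 – <40.
L = 20, CF = 21, f = 21, h = 20.
P30 = 20 + ((22.2 − 21)/21)·20 = 20 + 1.14286 = 21.1429.

21.14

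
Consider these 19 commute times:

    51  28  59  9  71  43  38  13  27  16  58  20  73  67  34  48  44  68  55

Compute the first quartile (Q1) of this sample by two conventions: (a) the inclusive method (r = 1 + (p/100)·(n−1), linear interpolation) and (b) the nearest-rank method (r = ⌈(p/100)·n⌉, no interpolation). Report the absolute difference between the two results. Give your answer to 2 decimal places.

Sorted: 9, 13, 16, 20, 27, 28, 34, 38, 43, 44, 48, 51, 55, 58, 59, 67, 68, 71, 73.
n = 19.
(a) r = 5.5; between ranks 5 (27) and 6 (28): 27.5.
(b) the nearest-rank method: rank 5 → 27.
|27.5 − 27| = 0.5.

0.50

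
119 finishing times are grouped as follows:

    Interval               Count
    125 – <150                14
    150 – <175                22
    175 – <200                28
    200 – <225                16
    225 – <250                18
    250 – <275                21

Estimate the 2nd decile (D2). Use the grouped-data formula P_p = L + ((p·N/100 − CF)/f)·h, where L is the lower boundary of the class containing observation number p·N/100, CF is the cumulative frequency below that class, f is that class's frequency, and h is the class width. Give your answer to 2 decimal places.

161.14

N = 119; target position k = 20/100 · 119 = 23.8.
Cumulative frequencies: 14, 36, 64, 80, 98, 119.
Observation 23.8 falls in the class 150 – <175.
L = 150, CF = 14, f = 22, h = 25.
P20 = 150 + ((23.8 − 14)/22)·25 = 150 + 11.1364 = 161.136.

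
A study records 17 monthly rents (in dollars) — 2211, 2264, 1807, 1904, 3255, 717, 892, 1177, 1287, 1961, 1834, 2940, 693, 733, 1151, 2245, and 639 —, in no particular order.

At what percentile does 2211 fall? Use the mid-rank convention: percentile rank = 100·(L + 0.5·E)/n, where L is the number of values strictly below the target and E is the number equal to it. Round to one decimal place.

73.5

Sorted: 639, 693, 717, 733, 892, 1151, 1177, 1287, 1807, 1834, 1904, 1961, 2211, 2245, 2264, 2940, 3255.
Count below 2211: L = 12; count equal: E = 1; n = 17.
Percentile rank = 100·(12 + 0.5·1)/17 = 100·12.5/17 = 73.53.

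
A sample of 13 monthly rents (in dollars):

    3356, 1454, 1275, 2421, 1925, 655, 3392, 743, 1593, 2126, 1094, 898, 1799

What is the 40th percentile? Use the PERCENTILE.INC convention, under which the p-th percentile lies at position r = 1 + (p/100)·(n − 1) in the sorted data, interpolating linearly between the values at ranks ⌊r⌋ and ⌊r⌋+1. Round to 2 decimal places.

Sorted: 655, 743, 898, 1094, 1275, 1454, 1593, 1799, 1925, 2126, 2421, 3356, 3392.
n = 13.
r = 1 + (40/100)·(13 − 1) = 1 + 4.8 = 5.8.
Rank 5 is 1275 and rank 6 is 1454.
Interpolate: 1275 + 0.8·(1454 − 1275) = 1275 + 0.8·179 = 1418.2.

1418.20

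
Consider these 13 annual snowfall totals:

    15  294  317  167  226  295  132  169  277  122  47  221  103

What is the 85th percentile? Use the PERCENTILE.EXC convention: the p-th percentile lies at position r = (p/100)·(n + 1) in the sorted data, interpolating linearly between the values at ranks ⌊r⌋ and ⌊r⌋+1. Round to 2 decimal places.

294.90

Sorted: 15, 47, 103, 122, 132, 167, 169, 221, 226, 277, 294, 295, 317.
n = 13.
r = (85/100)·(13 + 1) = 11.9.
Rank 11 is 294 and rank 12 is 295.
Interpolate: 294 + 0.9·(295 − 294) = 294 + 0.9·1 = 294.9.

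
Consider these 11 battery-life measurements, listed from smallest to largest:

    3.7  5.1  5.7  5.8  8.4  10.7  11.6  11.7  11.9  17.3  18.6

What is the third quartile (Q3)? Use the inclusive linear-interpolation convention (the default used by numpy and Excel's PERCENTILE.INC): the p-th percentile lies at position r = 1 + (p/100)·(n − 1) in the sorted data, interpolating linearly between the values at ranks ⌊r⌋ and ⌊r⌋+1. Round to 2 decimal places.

n = 11.
r = 1 + (75/100)·(11 − 1) = 1 + 7.5 = 8.5.
Rank 8 is 11.7 and rank 9 is 11.9.
Interpolate: 11.7 + 0.5·(11.9 − 11.7) = 11.7 + 0.5·0.2 = 11.8.

11.80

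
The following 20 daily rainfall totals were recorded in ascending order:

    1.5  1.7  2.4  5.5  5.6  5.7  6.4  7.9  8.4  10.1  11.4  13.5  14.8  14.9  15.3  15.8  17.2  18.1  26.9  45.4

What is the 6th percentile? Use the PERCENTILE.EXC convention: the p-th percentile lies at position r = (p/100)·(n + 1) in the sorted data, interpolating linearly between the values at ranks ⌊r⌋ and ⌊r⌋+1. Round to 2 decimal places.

n = 20.
r = (6/100)·(20 + 1) = 1.26.
Rank 1 is 1.5 and rank 2 is 1.7.
Interpolate: 1.5 + 0.26·(1.7 − 1.5) = 1.5 + 0.26·0.2 = 1.552.

1.55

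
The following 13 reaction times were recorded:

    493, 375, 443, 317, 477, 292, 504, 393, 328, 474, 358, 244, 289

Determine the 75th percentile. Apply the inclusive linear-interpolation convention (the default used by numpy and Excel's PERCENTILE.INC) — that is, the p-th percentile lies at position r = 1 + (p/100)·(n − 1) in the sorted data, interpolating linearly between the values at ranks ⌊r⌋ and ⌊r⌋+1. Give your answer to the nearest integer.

Sorted: 244, 289, 292, 317, 328, 358, 375, 393, 443, 474, 477, 493, 504.
n = 13.
r = 1 + (75/100)·(13 − 1) = 1 + 9 = 10.
r is an integer, so P75 is the value at rank 10: 474.

474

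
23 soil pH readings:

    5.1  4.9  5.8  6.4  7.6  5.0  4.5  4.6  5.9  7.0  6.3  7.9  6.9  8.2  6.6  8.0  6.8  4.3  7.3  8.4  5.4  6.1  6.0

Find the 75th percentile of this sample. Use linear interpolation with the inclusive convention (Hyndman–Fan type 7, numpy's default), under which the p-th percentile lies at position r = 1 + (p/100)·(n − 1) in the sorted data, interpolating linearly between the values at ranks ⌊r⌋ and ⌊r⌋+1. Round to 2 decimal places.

7.15

Sorted: 4.3, 4.5, 4.6, 4.9, 5.0, 5.1, 5.4, 5.8, 5.9, 6.0, 6.1, 6.3, 6.4, 6.6, 6.8, 6.9, 7.0, 7.3, 7.6, 7.9, 8.0, 8.2, 8.4.
n = 23.
r = 1 + (75/100)·(23 − 1) = 1 + 16.5 = 17.5.
Rank 17 is 7.0 and rank 18 is 7.3.
Interpolate: 7.0 + 0.5·(7.3 − 7.0) = 7.0 + 0.5·0.3 = 7.15.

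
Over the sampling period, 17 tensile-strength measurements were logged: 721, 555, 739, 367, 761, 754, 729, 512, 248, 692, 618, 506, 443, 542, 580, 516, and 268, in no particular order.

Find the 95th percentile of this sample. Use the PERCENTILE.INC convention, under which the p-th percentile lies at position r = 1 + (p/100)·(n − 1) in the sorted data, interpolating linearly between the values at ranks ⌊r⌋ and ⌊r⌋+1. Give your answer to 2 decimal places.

755.40

Sorted: 248, 268, 367, 443, 506, 512, 516, 542, 555, 580, 618, 692, 721, 729, 739, 754, 761.
n = 17.
r = 1 + (95/100)·(17 − 1) = 1 + 15.2 = 16.2.
Rank 16 is 754 and rank 17 is 761.
Interpolate: 754 + 0.2·(761 − 754) = 754 + 0.2·7 = 755.4.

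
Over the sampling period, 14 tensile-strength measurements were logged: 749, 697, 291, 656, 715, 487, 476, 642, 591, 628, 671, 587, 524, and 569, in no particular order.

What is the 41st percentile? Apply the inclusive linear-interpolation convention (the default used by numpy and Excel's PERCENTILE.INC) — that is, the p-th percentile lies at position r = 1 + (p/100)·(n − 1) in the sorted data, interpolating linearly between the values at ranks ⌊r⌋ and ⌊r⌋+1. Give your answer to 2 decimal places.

Sorted: 291, 476, 487, 524, 569, 587, 591, 628, 642, 656, 671, 697, 715, 749.
n = 14.
r = 1 + (41/100)·(14 − 1) = 1 + 5.33 = 6.33.
Rank 6 is 587 and rank 7 is 591.
Interpolate: 587 + 0.33·(591 − 587) = 587 + 0.33·4 = 588.32.

588.32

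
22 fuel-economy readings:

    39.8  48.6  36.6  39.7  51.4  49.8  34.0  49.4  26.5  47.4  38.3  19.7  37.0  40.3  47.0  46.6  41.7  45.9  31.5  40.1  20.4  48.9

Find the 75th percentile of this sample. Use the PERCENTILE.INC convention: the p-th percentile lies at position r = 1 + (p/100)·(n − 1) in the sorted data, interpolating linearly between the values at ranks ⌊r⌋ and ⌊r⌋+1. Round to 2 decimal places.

47.30

Sorted: 19.7, 20.4, 26.5, 31.5, 34.0, 36.6, 37.0, 38.3, 39.7, 39.8, 40.1, 40.3, 41.7, 45.9, 46.6, 47.0, 47.4, 48.6, 48.9, 49.4, 49.8, 51.4.
n = 22.
r = 1 + (75/100)·(22 − 1) = 1 + 15.75 = 16.75.
Rank 16 is 47.0 and rank 17 is 47.4.
Interpolate: 47.0 + 0.75·(47.4 − 47.0) = 47.0 + 0.75·0.4 = 47.3.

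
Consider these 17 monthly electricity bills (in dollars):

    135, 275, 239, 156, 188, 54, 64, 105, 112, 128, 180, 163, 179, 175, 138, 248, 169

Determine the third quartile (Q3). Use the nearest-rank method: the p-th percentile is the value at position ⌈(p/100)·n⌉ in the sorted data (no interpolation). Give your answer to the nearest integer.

180

Sorted: 54, 64, 105, 112, 128, 135, 138, 156, 163, 169, 175, 179, 180, 188, 239, 248, 275.
n = 17.
Position = ⌈75/100 · 17⌉ = ⌈12.75⌉ = 13.
The value at rank 13 is 180.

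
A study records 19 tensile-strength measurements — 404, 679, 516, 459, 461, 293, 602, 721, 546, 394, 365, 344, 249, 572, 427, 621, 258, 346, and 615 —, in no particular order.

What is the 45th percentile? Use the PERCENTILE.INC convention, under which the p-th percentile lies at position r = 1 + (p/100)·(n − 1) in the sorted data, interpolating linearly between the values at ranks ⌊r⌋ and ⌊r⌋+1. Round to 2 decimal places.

430.20

Sorted: 249, 258, 293, 344, 346, 365, 394, 404, 427, 459, 461, 516, 546, 572, 602, 615, 621, 679, 721.
n = 19.
r = 1 + (45/100)·(19 − 1) = 1 + 8.1 = 9.1.
Rank 9 is 427 and rank 10 is 459.
Interpolate: 427 + 0.1·(459 − 427) = 427 + 0.1·32 = 430.2.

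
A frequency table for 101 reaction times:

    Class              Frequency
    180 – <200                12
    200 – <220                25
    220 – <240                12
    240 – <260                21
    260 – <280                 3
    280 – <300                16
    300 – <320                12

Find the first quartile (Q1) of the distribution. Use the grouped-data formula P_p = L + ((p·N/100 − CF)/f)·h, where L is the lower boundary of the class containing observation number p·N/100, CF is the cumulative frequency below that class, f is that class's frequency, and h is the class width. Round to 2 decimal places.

210.60

N = 101; target position k = 25/100 · 101 = 25.25.
Cumulative frequencies: 12, 37, 49, 70, 73, 89, 101.
Observation 25.25 falls in the class 200 – <220.
L = 200, CF = 12, f = 25, h = 20.
P25 = 200 + ((25.25 − 12)/25)·20 = 200 + 10.6 = 210.6.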